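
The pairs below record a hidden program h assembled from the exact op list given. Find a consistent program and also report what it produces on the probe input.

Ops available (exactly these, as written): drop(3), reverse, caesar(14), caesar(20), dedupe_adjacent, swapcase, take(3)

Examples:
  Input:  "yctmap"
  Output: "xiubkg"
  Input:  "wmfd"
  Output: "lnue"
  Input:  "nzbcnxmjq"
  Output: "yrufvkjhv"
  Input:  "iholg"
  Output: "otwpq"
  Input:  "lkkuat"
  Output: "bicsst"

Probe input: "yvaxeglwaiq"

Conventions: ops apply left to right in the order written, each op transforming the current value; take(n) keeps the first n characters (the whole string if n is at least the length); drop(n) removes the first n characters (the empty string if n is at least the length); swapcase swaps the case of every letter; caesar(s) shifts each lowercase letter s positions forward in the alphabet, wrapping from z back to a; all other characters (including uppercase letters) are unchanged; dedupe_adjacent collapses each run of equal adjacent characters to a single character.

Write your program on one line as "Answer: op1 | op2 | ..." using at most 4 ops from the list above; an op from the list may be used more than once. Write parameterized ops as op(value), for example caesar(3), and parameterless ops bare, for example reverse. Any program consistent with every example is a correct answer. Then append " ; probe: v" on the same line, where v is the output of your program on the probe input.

caesar(14) | reverse | caesar(20) ; probe: "yqietomfidg"

Check, running the answer program on each example:
  "yctmap" -> "mqhaod" -> "doahqm" -> "xiubkg"
  "wmfd" -> "katr" -> "rtak" -> "lnue"
  "nzbcnxmjq" -> "bnpqblaxe" -> "exalbqpnb" -> "yrufvkjhv"
  "iholg" -> "wvczu" -> "uzcvw" -> "otwpq"
  "lkkuat" -> "zyyioh" -> "hoiyyz" -> "bicsst"
  probe: "yvaxeglwaiq" -> "mjolsuzkowe" -> "ewokzuslojm" -> "yqietomfidg"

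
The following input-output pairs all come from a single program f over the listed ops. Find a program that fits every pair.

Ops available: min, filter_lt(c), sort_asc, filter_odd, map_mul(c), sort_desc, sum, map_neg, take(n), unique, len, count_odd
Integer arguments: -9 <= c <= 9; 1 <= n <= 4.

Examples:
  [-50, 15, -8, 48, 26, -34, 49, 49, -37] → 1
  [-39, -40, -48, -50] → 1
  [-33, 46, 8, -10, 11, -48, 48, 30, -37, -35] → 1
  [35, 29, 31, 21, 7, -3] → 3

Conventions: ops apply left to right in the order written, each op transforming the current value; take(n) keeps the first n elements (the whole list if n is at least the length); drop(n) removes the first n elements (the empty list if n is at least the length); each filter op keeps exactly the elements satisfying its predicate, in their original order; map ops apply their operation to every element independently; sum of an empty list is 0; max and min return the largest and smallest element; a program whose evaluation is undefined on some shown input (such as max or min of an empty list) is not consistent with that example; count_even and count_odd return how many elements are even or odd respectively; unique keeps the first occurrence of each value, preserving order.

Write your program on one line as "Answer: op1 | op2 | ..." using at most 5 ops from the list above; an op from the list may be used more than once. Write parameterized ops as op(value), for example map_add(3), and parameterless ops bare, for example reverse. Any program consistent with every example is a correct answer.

map_mul(-1) | take(3) | sort_desc | filter_odd | len

Check, running the answer program on each example:
  [-50, 15, -8, 48, 26, -34, 49, 49, -37] -> [50, -15, 8, -48, -26, 34, -49, -49, 37] -> [50, -15, 8] -> [50, 8, -15] -> [-15] -> 1
  [-39, -40, -48, -50] -> [39, 40, 48, 50] -> [39, 40, 48] -> [48, 40, 39] -> [39] -> 1
  [-33, 46, 8, -10, 11, -48, 48, 30, -37, -35] -> [33, -46, -8, 10, -11, 48, -48, -30, 37, 35] -> [33, -46, -8] -> [33, -8, -46] -> [33] -> 1
  [35, 29, 31, 21, 7, -3] -> [-35, -29, -31, -21, -7, 3] -> [-35, -29, -31] -> [-29, -31, -35] -> [-29, -31, -35] -> 3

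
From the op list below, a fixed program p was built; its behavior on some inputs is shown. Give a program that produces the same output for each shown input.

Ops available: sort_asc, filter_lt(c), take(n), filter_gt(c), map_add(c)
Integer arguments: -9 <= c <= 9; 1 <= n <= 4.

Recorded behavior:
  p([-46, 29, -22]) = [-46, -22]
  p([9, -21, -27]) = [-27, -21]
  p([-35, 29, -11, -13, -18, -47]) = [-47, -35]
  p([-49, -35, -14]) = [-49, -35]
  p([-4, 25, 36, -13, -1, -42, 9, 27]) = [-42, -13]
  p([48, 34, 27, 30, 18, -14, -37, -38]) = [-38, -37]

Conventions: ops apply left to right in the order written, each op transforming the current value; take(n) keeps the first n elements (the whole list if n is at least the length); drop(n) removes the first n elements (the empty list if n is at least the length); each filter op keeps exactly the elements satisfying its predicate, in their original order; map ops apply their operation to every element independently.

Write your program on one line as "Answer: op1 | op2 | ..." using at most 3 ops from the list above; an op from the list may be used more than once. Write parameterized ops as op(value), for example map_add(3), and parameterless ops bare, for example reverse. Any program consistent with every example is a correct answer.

filter_lt(0) | sort_asc | take(2)

Check, running the answer program on each example:
  [-46, 29, -22] -> [-46, -22] -> [-46, -22] -> [-46, -22]
  [9, -21, -27] -> [-21, -27] -> [-27, -21] -> [-27, -21]
  [-35, 29, -11, -13, -18, -47] -> [-35, -11, -13, -18, -47] -> [-47, -35, -18, -13, -11] -> [-47, -35]
  [-49, -35, -14] -> [-49, -35, -14] -> [-49, -35, -14] -> [-49, -35]
  [-4, 25, 36, -13, -1, -42, 9, 27] -> [-4, -13, -1, -42] -> [-42, -13, -4, -1] -> [-42, -13]
  [48, 34, 27, 30, 18, -14, -37, -38] -> [-14, -37, -38] -> [-38, -37, -14] -> [-38, -37]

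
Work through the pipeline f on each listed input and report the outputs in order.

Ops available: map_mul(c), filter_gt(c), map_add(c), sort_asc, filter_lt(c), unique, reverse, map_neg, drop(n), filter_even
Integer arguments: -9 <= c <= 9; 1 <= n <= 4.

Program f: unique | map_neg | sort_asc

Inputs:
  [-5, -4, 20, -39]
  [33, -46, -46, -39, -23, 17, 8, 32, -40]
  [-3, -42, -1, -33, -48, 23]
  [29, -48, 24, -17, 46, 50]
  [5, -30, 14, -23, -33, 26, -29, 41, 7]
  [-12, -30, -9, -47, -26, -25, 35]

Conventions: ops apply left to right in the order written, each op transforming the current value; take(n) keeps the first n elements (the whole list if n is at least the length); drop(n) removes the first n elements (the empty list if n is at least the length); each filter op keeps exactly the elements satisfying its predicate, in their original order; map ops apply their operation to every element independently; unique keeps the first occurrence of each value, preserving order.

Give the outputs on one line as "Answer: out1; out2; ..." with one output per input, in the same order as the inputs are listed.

Execution, op by op:
  [-5, -4, 20, -39] -> [-5, -4, 20, -39] -> [5, 4, -20, 39] -> [-20, 4, 5, 39]
  [33, -46, -46, -39, -23, 17, 8, 32, -40] -> [33, -46, -39, -23, 17, 8, 32, -40] -> [-33, 46, 39, 23, -17, -8, -32, 40] -> [-33, -32, -17, -8, 23, 39, 40, 46]
  [-3, -42, -1, -33, -48, 23] -> [-3, -42, -1, -33, -48, 23] -> [3, 42, 1, 33, 48, -23] -> [-23, 1, 3, 33, 42, 48]
  [29, -48, 24, -17, 46, 50] -> [29, -48, 24, -17, 46, 50] -> [-29, 48, -24, 17, -46, -50] -> [-50, -46, -29, -24, 17, 48]
  [5, -30, 14, -23, -33, 26, -29, 41, 7] -> [5, -30, 14, -23, -33, 26, -29, 41, 7] -> [-5, 30, -14, 23, 33, -26, 29, -41, -7] -> [-41, -26, -14, -7, -5, 23, 29, 30, 33]
  [-12, -30, -9, -47, -26, -25, 35] -> [-12, -30, -9, -47, -26, -25, 35] -> [12, 30, 9, 47, 26, 25, -35] -> [-35, 9, 12, 25, 26, 30, 47]

[-20, 4, 5, 39]; [-33, -32, -17, -8, 23, 39, 40, 46]; [-23, 1, 3, 33, 42, 48]; [-50, -46, -29, -24, 17, 48]; [-41, -26, -14, -7, -5, 23, 29, 30, 33]; [-35, 9, 12, 25, 26, 30, 47]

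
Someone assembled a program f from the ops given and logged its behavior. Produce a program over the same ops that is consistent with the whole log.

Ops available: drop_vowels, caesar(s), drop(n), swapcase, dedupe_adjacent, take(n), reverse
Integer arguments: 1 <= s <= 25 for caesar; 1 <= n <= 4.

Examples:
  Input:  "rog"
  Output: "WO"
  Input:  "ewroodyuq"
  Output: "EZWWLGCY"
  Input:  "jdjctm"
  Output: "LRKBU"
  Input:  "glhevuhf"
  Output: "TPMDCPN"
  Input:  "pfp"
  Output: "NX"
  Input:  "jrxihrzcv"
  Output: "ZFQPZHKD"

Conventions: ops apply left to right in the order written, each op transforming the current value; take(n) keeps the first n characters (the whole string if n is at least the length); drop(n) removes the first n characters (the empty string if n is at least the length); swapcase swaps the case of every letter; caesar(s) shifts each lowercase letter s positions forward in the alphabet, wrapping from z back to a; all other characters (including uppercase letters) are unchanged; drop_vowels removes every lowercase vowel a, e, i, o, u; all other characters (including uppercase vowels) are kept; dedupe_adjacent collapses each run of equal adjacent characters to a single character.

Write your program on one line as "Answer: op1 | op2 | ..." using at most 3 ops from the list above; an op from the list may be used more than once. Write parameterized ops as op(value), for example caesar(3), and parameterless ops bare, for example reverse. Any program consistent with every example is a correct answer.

caesar(8) | swapcase | drop(1)

Check, running the answer program on each example:
  "rog" -> "zwo" -> "ZWO" -> "WO"
  "ewroodyuq" -> "mezwwlgcy" -> "MEZWWLGCY" -> "EZWWLGCY"
  "jdjctm" -> "rlrkbu" -> "RLRKBU" -> "LRKBU"
  "glhevuhf" -> "otpmdcpn" -> "OTPMDCPN" -> "TPMDCPN"
  "pfp" -> "xnx" -> "XNX" -> "NX"
  "jrxihrzcv" -> "rzfqpzhkd" -> "RZFQPZHKD" -> "ZFQPZHKD"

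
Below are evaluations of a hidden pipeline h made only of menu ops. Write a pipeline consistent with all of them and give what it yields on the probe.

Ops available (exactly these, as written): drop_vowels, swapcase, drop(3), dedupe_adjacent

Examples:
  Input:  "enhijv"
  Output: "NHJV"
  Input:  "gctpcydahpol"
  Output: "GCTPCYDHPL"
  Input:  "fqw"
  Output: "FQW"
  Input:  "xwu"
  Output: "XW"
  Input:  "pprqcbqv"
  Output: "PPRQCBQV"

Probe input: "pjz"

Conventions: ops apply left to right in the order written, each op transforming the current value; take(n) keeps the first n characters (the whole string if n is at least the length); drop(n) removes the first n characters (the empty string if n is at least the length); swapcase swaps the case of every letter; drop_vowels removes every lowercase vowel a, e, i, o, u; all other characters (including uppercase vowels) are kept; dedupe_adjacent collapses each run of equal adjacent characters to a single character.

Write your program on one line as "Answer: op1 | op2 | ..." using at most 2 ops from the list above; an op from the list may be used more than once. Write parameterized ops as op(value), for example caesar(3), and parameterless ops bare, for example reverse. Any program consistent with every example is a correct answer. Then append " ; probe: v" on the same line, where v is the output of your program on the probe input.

drop_vowels | swapcase ; probe: "PJZ"

Check, running the answer program on each example:
  "enhijv" -> "nhjv" -> "NHJV"
  "gctpcydahpol" -> "gctpcydhpl" -> "GCTPCYDHPL"
  "fqw" -> "fqw" -> "FQW"
  "xwu" -> "xw" -> "XW"
  "pprqcbqv" -> "pprqcbqv" -> "PPRQCBQV"
  probe: "pjz" -> "pjz" -> "PJZ"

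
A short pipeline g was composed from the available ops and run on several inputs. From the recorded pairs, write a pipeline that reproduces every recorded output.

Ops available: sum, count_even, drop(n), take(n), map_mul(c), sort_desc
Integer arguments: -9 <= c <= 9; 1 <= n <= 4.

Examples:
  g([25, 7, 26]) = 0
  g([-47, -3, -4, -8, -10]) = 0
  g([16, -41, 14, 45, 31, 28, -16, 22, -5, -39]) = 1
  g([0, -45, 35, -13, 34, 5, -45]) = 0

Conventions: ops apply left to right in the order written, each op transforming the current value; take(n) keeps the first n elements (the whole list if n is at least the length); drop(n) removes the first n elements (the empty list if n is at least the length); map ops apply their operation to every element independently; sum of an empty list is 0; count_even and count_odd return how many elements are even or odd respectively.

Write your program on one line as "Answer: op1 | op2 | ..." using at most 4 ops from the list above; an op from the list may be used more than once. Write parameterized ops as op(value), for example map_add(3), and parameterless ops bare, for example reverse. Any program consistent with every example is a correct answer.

sort_desc | drop(3) | drop(4) | count_even

Check, running the answer program on each example:
  [25, 7, 26] -> [26, 25, 7] -> [] -> [] -> 0
  [-47, -3, -4, -8, -10] -> [-3, -4, -8, -10, -47] -> [-10, -47] -> [] -> 0
  [16, -41, 14, 45, 31, 28, -16, 22, -5, -39] -> [45, 31, 28, 22, 16, 14, -5, -16, -39, -41] -> [22, 16, 14, -5, -16, -39, -41] -> [-16, -39, -41] -> 1
  [0, -45, 35, -13, 34, 5, -45] -> [35, 34, 5, 0, -13, -45, -45] -> [0, -13, -45, -45] -> [] -> 0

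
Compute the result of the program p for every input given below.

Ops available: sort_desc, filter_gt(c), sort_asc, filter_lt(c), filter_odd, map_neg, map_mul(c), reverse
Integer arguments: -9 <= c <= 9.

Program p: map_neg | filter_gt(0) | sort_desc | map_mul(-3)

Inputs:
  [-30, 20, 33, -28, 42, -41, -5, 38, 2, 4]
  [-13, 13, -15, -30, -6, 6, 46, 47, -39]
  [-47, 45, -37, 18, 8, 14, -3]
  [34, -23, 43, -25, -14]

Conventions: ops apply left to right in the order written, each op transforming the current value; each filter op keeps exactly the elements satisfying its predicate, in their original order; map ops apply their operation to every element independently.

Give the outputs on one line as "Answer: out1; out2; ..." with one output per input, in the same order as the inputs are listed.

[-123, -90, -84, -15]; [-117, -90, -45, -39, -18]; [-141, -111, -9]; [-75, -69, -42]

Execution, op by op:
  [-30, 20, 33, -28, 42, -41, -5, 38, 2, 4] -> [30, -20, -33, 28, -42, 41, 5, -38, -2, -4] -> [30, 28, 41, 5] -> [41, 30, 28, 5] -> [-123, -90, -84, -15]
  [-13, 13, -15, -30, -6, 6, 46, 47, -39] -> [13, -13, 15, 30, 6, -6, -46, -47, 39] -> [13, 15, 30, 6, 39] -> [39, 30, 15, 13, 6] -> [-117, -90, -45, -39, -18]
  [-47, 45, -37, 18, 8, 14, -3] -> [47, -45, 37, -18, -8, -14, 3] -> [47, 37, 3] -> [47, 37, 3] -> [-141, -111, -9]
  [34, -23, 43, -25, -14] -> [-34, 23, -43, 25, 14] -> [23, 25, 14] -> [25, 23, 14] -> [-75, -69, -42]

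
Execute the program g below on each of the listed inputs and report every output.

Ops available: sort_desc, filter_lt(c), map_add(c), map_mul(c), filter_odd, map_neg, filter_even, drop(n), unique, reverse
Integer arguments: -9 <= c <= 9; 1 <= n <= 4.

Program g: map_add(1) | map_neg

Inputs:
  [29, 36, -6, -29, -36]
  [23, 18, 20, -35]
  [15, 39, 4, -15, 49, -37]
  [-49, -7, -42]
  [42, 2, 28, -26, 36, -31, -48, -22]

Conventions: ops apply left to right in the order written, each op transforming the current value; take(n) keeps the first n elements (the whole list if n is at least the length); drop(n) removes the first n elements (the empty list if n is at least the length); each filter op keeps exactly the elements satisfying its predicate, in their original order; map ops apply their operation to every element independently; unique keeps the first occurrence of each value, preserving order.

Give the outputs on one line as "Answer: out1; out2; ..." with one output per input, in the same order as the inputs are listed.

Execution, op by op:
  [29, 36, -6, -29, -36] -> [30, 37, -5, -28, -35] -> [-30, -37, 5, 28, 35]
  [23, 18, 20, -35] -> [24, 19, 21, -34] -> [-24, -19, -21, 34]
  [15, 39, 4, -15, 49, -37] -> [16, 40, 5, -14, 50, -36] -> [-16, -40, -5, 14, -50, 36]
  [-49, -7, -42] -> [-48, -6, -41] -> [48, 6, 41]
  [42, 2, 28, -26, 36, -31, -48, -22] -> [43, 3, 29, -25, 37, -30, -47, -21] -> [-43, -3, -29, 25, -37, 30, 47, 21]

[-30, -37, 5, 28, 35]; [-24, -19, -21, 34]; [-16, -40, -5, 14, -50, 36]; [48, 6, 41]; [-43, -3, -29, 25, -37, 30, 47, 21]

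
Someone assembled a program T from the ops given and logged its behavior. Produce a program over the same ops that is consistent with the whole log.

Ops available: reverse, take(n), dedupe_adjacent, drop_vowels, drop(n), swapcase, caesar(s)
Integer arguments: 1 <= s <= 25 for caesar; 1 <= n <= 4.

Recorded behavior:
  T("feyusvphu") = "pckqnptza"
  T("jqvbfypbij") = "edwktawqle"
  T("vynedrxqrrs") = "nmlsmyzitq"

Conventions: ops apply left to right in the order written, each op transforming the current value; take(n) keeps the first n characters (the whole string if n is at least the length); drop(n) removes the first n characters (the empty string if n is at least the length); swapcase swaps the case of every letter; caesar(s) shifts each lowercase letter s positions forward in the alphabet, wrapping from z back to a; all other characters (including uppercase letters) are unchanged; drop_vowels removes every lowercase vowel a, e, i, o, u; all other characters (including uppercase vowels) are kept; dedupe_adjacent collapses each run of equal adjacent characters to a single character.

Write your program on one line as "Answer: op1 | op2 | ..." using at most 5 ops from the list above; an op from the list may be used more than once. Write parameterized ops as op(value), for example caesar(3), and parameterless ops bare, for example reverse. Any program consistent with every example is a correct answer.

caesar(18) | reverse | caesar(3) | dedupe_adjacent

Check, running the answer program on each example:
  "feyusvphu" -> "xwqmknhzm" -> "mzhnkmqwx" -> "pckqnptza" -> "pckqnptza"
  "jqvbfypbij" -> "bintxqhtab" -> "bathqxtnib" -> "edwktawqle" -> "edwktawqle"
  "vynedrxqrrs" -> "nqfwvjpijjk" -> "kjjipjvwfqn" -> "nmmlsmyzitq" -> "nmlsmyzitq"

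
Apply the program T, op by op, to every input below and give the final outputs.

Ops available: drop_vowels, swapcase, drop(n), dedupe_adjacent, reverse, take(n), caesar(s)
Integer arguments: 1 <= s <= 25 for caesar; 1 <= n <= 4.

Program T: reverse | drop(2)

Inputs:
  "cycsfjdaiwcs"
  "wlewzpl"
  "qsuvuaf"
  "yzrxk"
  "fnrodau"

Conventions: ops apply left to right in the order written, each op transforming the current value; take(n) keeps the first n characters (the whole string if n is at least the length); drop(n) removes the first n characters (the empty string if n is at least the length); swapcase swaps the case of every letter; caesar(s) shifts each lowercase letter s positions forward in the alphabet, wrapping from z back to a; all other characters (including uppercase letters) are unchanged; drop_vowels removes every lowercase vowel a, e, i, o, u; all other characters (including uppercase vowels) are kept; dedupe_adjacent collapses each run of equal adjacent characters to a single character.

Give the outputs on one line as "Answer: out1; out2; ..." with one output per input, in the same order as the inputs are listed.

"wiadjfscyc"; "zwelw"; "uvusq"; "rzy"; "dornf"

Execution, op by op:
  "cycsfjdaiwcs" -> "scwiadjfscyc" -> "wiadjfscyc"
  "wlewzpl" -> "lpzwelw" -> "zwelw"
  "qsuvuaf" -> "fauvusq" -> "uvusq"
  "yzrxk" -> "kxrzy" -> "rzy"
  "fnrodau" -> "uadornf" -> "dornf"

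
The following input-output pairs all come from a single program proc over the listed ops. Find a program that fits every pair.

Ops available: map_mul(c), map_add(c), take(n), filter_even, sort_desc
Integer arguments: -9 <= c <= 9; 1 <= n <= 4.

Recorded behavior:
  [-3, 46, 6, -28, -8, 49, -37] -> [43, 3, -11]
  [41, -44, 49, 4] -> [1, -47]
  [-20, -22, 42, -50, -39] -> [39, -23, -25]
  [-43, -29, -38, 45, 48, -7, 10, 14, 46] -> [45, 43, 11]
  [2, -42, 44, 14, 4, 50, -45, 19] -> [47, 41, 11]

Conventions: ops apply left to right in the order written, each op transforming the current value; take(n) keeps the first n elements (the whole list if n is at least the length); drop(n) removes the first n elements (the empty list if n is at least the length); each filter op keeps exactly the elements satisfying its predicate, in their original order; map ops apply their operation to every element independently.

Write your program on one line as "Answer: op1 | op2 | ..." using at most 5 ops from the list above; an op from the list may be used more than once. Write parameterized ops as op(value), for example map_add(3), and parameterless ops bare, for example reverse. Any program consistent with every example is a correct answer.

sort_desc | filter_even | map_add(-6) | map_add(3) | take(3)

Check, running the answer program on each example:
  [-3, 46, 6, -28, -8, 49, -37] -> [49, 46, 6, -3, -8, -28, -37] -> [46, 6, -8, -28] -> [40, 0, -14, -34] -> [43, 3, -11, -31] -> [43, 3, -11]
  [41, -44, 49, 4] -> [49, 41, 4, -44] -> [4, -44] -> [-2, -50] -> [1, -47] -> [1, -47]
  [-20, -22, 42, -50, -39] -> [42, -20, -22, -39, -50] -> [42, -20, -22, -50] -> [36, -26, -28, -56] -> [39, -23, -25, -53] -> [39, -23, -25]
  [-43, -29, -38, 45, 48, -7, 10, 14, 46] -> [48, 46, 45, 14, 10, -7, -29, -38, -43] -> [48, 46, 14, 10, -38] -> [42, 40, 8, 4, -44] -> [45, 43, 11, 7, -41] -> [45, 43, 11]
  [2, -42, 44, 14, 4, 50, -45, 19] -> [50, 44, 19, 14, 4, 2, -42, -45] -> [50, 44, 14, 4, 2, -42] -> [44, 38, 8, -2, -4, -48] -> [47, 41, 11, 1, -1, -45] -> [47, 41, 11]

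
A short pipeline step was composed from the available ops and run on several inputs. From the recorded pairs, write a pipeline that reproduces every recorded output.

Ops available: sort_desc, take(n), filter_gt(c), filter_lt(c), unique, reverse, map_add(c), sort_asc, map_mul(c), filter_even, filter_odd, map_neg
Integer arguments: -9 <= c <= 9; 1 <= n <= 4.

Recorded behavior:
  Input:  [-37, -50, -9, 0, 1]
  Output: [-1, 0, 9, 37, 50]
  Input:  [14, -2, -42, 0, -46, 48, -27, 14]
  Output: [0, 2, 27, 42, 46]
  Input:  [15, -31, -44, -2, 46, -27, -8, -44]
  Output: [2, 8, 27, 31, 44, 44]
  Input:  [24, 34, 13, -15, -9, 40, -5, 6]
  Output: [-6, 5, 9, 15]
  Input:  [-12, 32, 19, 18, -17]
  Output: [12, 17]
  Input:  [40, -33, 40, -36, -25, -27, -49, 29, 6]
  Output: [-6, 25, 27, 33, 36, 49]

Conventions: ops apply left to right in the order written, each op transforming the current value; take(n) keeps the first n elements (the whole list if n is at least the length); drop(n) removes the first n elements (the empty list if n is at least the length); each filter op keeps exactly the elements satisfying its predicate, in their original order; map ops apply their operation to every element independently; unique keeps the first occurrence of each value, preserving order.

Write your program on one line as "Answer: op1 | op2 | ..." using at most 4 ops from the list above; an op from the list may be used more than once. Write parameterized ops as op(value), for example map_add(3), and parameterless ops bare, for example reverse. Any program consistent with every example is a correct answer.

sort_asc | filter_lt(9) | reverse | map_neg

Check, running the answer program on each example:
  [-37, -50, -9, 0, 1] -> [-50, -37, -9, 0, 1] -> [-50, -37, -9, 0, 1] -> [1, 0, -9, -37, -50] -> [-1, 0, 9, 37, 50]
  [14, -2, -42, 0, -46, 48, -27, 14] -> [-46, -42, -27, -2, 0, 14, 14, 48] -> [-46, -42, -27, -2, 0] -> [0, -2, -27, -42, -46] -> [0, 2, 27, 42, 46]
  [15, -31, -44, -2, 46, -27, -8, -44] -> [-44, -44, -31, -27, -8, -2, 15, 46] -> [-44, -44, -31, -27, -8, -2] -> [-2, -8, -27, -31, -44, -44] -> [2, 8, 27, 31, 44, 44]
  [24, 34, 13, -15, -9, 40, -5, 6] -> [-15, -9, -5, 6, 13, 24, 34, 40] -> [-15, -9, -5, 6] -> [6, -5, -9, -15] -> [-6, 5, 9, 15]
  [-12, 32, 19, 18, -17] -> [-17, -12, 18, 19, 32] -> [-17, -12] -> [-12, -17] -> [12, 17]
  [40, -33, 40, -36, -25, -27, -49, 29, 6] -> [-49, -36, -33, -27, -25, 6, 29, 40, 40] -> [-49, -36, -33, -27, -25, 6] -> [6, -25, -27, -33, -36, -49] -> [-6, 25, 27, 33, 36, 49]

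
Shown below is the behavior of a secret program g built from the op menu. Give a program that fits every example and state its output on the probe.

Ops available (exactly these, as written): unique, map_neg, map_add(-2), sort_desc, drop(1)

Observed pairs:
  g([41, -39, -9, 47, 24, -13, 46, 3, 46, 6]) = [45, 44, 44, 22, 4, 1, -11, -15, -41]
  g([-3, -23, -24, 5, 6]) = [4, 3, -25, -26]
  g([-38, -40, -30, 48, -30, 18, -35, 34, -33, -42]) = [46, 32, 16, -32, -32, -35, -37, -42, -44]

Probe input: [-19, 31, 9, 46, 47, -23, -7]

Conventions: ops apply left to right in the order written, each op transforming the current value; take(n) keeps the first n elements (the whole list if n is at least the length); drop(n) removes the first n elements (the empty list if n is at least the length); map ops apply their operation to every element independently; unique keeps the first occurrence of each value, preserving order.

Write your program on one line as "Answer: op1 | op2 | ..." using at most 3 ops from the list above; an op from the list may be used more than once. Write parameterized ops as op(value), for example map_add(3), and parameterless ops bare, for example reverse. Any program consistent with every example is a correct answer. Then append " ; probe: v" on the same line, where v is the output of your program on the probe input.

drop(1) | sort_desc | map_add(-2) ; probe: [45, 44, 29, 7, -9, -25]

Check, running the answer program on each example:
  [41, -39, -9, 47, 24, -13, 46, 3, 46, 6] -> [-39, -9, 47, 24, -13, 46, 3, 46, 6] -> [47, 46, 46, 24, 6, 3, -9, -13, -39] -> [45, 44, 44, 22, 4, 1, -11, -15, -41]
  [-3, -23, -24, 5, 6] -> [-23, -24, 5, 6] -> [6, 5, -23, -24] -> [4, 3, -25, -26]
  [-38, -40, -30, 48, -30, 18, -35, 34, -33, -42] -> [-40, -30, 48, -30, 18, -35, 34, -33, -42] -> [48, 34, 18, -30, -30, -33, -35, -40, -42] -> [46, 32, 16, -32, -32, -35, -37, -42, -44]
  probe: [-19, 31, 9, 46, 47, -23, -7] -> [31, 9, 46, 47, -23, -7] -> [47, 46, 31, 9, -7, -23] -> [45, 44, 29, 7, -9, -25]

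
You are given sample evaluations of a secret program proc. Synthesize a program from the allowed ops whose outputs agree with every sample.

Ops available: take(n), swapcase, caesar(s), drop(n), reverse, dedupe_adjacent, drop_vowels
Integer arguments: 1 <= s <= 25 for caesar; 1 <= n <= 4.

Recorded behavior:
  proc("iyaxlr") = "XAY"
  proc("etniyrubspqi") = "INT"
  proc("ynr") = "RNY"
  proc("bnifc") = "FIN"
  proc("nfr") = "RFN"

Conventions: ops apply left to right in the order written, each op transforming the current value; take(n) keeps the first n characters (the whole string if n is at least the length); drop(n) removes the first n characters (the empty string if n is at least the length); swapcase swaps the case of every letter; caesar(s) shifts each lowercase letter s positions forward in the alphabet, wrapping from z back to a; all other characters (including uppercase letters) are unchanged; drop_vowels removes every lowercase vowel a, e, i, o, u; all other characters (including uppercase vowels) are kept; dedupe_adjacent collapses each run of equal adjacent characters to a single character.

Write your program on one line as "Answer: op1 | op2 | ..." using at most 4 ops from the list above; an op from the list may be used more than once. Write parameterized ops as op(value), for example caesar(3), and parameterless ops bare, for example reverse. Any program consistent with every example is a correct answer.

swapcase | take(4) | reverse | take(3)

Check, running the answer program on each example:
  "iyaxlr" -> "IYAXLR" -> "IYAX" -> "XAYI" -> "XAY"
  "etniyrubspqi" -> "ETNIYRUBSPQI" -> "ETNI" -> "INTE" -> "INT"
  "ynr" -> "YNR" -> "YNR" -> "RNY" -> "RNY"
  "bnifc" -> "BNIFC" -> "BNIF" -> "FINB" -> "FIN"
  "nfr" -> "NFR" -> "NFR" -> "RFN" -> "RFN"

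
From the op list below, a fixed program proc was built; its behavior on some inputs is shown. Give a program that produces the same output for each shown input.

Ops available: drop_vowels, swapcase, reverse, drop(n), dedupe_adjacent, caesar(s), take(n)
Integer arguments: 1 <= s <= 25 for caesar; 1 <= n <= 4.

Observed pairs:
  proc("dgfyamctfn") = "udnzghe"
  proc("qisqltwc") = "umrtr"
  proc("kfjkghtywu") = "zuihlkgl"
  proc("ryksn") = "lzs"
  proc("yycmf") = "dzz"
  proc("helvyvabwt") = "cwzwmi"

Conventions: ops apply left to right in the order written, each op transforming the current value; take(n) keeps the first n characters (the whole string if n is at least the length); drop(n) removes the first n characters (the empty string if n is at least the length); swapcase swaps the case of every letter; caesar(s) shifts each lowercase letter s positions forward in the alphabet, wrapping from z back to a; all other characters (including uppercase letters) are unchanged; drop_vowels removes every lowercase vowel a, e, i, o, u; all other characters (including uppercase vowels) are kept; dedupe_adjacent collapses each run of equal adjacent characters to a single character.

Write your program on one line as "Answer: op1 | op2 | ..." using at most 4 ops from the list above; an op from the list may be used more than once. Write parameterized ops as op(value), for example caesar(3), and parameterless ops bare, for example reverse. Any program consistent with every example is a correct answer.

reverse | drop(2) | drop_vowels | caesar(1)

Check, running the answer program on each example:
  "dgfyamctfn" -> "nftcmayfgd" -> "tcmayfgd" -> "tcmyfgd" -> "udnzghe"
  "qisqltwc" -> "cwtlqsiq" -> "tlqsiq" -> "tlqsq" -> "umrtr"
  "kfjkghtywu" -> "uwythgkjfk" -> "ythgkjfk" -> "ythgkjfk" -> "zuihlkgl"
  "ryksn" -> "nskyr" -> "kyr" -> "kyr" -> "lzs"
  "yycmf" -> "fmcyy" -> "cyy" -> "cyy" -> "dzz"
  "helvyvabwt" -> "twbavyvleh" -> "bavyvleh" -> "bvyvlh" -> "cwzwmi"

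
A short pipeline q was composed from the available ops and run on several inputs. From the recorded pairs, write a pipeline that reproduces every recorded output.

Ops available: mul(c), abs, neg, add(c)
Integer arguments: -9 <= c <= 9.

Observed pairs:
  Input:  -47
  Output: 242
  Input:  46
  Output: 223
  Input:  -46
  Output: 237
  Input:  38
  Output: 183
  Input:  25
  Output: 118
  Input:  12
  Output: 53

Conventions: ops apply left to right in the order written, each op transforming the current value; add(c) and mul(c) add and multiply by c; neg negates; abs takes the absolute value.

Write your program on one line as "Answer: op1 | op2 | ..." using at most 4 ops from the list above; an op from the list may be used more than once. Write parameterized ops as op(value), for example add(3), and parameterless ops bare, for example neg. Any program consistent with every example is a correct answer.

mul(5) | add(-7) | abs

Check, running the answer program on each example:
  -47 -> -235 -> -242 -> 242
  46 -> 230 -> 223 -> 223
  -46 -> -230 -> -237 -> 237
  38 -> 190 -> 183 -> 183
  25 -> 125 -> 118 -> 118
  12 -> 60 -> 53 -> 53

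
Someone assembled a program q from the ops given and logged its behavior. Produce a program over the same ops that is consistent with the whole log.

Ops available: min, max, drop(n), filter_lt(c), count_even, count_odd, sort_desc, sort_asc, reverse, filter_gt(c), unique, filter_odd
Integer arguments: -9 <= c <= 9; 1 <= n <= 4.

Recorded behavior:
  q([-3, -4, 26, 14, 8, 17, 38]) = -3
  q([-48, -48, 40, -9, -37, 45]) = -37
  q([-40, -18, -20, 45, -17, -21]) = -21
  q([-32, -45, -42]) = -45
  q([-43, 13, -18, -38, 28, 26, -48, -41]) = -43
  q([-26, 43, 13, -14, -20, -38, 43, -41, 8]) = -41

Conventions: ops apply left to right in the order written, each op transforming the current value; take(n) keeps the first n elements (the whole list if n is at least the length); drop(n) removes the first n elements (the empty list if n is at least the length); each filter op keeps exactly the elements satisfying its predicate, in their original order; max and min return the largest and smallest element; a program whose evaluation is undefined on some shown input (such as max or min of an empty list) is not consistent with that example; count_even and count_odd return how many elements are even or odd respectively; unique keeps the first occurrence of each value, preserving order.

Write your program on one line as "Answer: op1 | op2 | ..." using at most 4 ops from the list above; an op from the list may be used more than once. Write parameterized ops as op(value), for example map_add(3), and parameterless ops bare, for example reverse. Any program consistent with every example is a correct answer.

filter_odd | unique | min

Check, running the answer program on each example:
  [-3, -4, 26, 14, 8, 17, 38] -> [-3, 17] -> [-3, 17] -> -3
  [-48, -48, 40, -9, -37, 45] -> [-9, -37, 45] -> [-9, -37, 45] -> -37
  [-40, -18, -20, 45, -17, -21] -> [45, -17, -21] -> [45, -17, -21] -> -21
  [-32, -45, -42] -> [-45] -> [-45] -> -45
  [-43, 13, -18, -38, 28, 26, -48, -41] -> [-43, 13, -41] -> [-43, 13, -41] -> -43
  [-26, 43, 13, -14, -20, -38, 43, -41, 8] -> [43, 13, 43, -41] -> [43, 13, -41] -> -41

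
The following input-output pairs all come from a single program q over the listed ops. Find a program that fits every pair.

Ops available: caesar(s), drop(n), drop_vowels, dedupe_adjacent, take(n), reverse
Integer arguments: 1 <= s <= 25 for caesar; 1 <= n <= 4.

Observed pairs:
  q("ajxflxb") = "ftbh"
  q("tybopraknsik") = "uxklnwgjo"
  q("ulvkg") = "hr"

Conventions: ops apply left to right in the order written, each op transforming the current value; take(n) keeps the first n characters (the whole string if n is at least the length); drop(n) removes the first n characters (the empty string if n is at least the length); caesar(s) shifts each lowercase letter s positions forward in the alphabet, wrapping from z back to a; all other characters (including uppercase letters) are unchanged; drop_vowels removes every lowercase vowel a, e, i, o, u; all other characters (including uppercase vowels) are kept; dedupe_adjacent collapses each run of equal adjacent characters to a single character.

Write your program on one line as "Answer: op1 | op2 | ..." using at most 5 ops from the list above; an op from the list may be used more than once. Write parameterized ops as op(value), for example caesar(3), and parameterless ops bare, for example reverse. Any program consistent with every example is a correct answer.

caesar(22) | reverse | drop(2) | reverse | drop(1)

Check, running the answer program on each example:
  "ajxflxb" -> "wftbhtx" -> "xthbtfw" -> "hbtfw" -> "wftbh" -> "ftbh"
  "tybopraknsik" -> "puxklnwgjoeg" -> "geojgwnlkxup" -> "ojgwnlkxup" -> "puxklnwgjo" -> "uxklnwgjo"
  "ulvkg" -> "qhrgc" -> "cgrhq" -> "rhq" -> "qhr" -> "hr"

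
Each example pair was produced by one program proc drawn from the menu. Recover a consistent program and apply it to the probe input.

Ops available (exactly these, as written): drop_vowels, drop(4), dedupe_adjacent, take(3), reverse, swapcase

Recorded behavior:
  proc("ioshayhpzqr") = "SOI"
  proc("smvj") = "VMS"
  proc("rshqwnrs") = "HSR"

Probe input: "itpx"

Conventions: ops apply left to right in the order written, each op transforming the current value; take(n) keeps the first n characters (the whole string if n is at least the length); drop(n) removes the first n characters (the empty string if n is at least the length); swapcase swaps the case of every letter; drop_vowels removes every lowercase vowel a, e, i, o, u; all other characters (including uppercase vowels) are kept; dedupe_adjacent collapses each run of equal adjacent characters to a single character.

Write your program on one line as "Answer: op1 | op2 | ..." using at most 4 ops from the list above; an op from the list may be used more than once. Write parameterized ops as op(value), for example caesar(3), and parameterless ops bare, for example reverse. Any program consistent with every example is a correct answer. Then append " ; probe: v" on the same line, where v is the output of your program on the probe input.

take(3) | reverse | swapcase ; probe: "PTI"

Check, running the answer program on each example:
  "ioshayhpzqr" -> "ios" -> "soi" -> "SOI"
  "smvj" -> "smv" -> "vms" -> "VMS"
  "rshqwnrs" -> "rsh" -> "hsr" -> "HSR"
  probe: "itpx" -> "itp" -> "pti" -> "PTI"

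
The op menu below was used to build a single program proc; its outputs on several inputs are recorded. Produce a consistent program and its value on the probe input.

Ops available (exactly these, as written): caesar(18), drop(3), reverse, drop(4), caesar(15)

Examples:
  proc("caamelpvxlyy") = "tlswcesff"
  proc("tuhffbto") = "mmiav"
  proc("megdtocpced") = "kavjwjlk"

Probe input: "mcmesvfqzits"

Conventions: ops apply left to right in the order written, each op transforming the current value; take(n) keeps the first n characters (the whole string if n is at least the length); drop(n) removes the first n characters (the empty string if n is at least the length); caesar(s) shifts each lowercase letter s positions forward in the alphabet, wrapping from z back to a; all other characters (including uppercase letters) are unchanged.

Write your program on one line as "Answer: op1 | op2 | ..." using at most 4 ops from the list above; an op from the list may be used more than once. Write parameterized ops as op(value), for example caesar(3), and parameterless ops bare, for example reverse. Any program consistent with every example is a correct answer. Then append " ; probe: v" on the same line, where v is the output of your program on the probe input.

caesar(18) | caesar(15) | drop(3) ; probe: "lzcmxgpaz"

Check, running the answer program on each example:
  "caamelpvxlyy" -> "ussewdhnpdqq" -> "jhhtlswcesff" -> "tlswcesff"
  "tuhffbto" -> "lmzxxtlg" -> "abommiav" -> "mmiav"
  "megdtocpced" -> "ewyvlguhuwv" -> "tlnkavjwjlk" -> "kavjwjlk"
  probe: "mcmesvfqzits" -> "euewknxiralk" -> "tjtlzcmxgpaz" -> "lzcmxgpaz"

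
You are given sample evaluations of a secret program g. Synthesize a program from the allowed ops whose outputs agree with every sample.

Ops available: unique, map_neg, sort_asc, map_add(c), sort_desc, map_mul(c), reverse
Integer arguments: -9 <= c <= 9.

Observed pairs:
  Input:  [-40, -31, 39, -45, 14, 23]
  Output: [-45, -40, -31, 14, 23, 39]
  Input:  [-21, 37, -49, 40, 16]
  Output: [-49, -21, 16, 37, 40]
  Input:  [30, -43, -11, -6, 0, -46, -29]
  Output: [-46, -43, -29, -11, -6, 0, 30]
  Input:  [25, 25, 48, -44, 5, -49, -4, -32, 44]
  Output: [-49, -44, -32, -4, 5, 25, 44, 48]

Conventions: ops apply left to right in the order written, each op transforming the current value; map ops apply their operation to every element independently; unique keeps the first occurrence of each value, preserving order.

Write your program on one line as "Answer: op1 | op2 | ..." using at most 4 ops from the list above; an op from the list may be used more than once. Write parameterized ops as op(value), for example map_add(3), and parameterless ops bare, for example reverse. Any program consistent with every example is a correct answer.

sort_asc | reverse | unique | reverse

Check, running the answer program on each example:
  [-40, -31, 39, -45, 14, 23] -> [-45, -40, -31, 14, 23, 39] -> [39, 23, 14, -31, -40, -45] -> [39, 23, 14, -31, -40, -45] -> [-45, -40, -31, 14, 23, 39]
  [-21, 37, -49, 40, 16] -> [-49, -21, 16, 37, 40] -> [40, 37, 16, -21, -49] -> [40, 37, 16, -21, -49] -> [-49, -21, 16, 37, 40]
  [30, -43, -11, -6, 0, -46, -29] -> [-46, -43, -29, -11, -6, 0, 30] -> [30, 0, -6, -11, -29, -43, -46] -> [30, 0, -6, -11, -29, -43, -46] -> [-46, -43, -29, -11, -6, 0, 30]
  [25, 25, 48, -44, 5, -49, -4, -32, 44] -> [-49, -44, -32, -4, 5, 25, 25, 44, 48] -> [48, 44, 25, 25, 5, -4, -32, -44, -49] -> [48, 44, 25, 5, -4, -32, -44, -49] -> [-49, -44, -32, -4, 5, 25, 44, 48]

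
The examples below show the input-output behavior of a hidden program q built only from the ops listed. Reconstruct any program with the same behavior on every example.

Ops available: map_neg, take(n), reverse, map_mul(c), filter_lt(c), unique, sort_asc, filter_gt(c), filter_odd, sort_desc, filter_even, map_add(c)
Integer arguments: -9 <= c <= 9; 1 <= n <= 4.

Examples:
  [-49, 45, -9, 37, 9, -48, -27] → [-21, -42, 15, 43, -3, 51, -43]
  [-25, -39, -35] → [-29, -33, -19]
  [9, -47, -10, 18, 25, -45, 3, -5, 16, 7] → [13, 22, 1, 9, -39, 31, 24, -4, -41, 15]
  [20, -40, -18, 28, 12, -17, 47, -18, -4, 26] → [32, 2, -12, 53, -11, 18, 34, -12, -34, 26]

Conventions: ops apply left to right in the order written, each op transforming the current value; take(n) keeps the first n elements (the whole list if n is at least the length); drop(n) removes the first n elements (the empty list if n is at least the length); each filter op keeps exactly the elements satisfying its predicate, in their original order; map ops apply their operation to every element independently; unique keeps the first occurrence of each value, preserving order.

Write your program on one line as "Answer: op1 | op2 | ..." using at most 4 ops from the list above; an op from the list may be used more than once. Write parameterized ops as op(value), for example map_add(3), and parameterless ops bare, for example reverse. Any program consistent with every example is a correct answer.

map_add(8) | reverse | map_add(-2)

Check, running the answer program on each example:
  [-49, 45, -9, 37, 9, -48, -27] -> [-41, 53, -1, 45, 17, -40, -19] -> [-19, -40, 17, 45, -1, 53, -41] -> [-21, -42, 15, 43, -3, 51, -43]
  [-25, -39, -35] -> [-17, -31, -27] -> [-27, -31, -17] -> [-29, -33, -19]
  [9, -47, -10, 18, 25, -45, 3, -5, 16, 7] -> [17, -39, -2, 26, 33, -37, 11, 3, 24, 15] -> [15, 24, 3, 11, -37, 33, 26, -2, -39, 17] -> [13, 22, 1, 9, -39, 31, 24, -4, -41, 15]
  [20, -40, -18, 28, 12, -17, 47, -18, -4, 26] -> [28, -32, -10, 36, 20, -9, 55, -10, 4, 34] -> [34, 4, -10, 55, -9, 20, 36, -10, -32, 28] -> [32, 2, -12, 53, -11, 18, 34, -12, -34, 26]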